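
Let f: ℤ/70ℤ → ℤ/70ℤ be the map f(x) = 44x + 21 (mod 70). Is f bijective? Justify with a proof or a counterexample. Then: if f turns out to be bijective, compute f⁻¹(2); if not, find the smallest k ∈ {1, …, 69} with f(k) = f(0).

35

We have gcd(44, 70) = 2 > 1. Taking x_1 = 0 and x_2 = 35: f(0) = 21 and f(35) = 44·35 + 21 = 1561 ≡ 21 (mod 70).
So f(0) = f(35) while 0 ≠ 35, therefore f is not injective, hence not bijective.
Since f is not bijective, we find the least positive k with f(k) = f(0): this means 44k ≡ 0 (mod 70), i.e. 70 ∣ 44k. Since gcd(44, 70) = 2, dividing through by 2 this holds exactly when 35 ∣ 22k, and as gcd(22, 35) = 1, exactly when 35 ∣ k.
The smallest positive such k is 35.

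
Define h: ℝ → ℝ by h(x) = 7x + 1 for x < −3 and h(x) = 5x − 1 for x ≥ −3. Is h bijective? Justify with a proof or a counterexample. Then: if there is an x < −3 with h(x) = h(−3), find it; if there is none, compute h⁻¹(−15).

-14/5

Both pieces are strictly increasing (slopes 7 and 5), so each is injective on its own interval.
The left piece maps (−∞, −3) onto (−∞, −20); the right piece maps [−3, ∞) onto [−16, ∞).
The images leave a gap (−20 has no preimage), so h is not surjective, hence not bijective.
Because the two images are disjoint, no x < −3 has h(x) = h(−3), so we compute h⁻¹(−15): −15 lies in [−16, ∞), so solve 5x − 1 = −15: x = (−15 + 1)/5 = −14/5.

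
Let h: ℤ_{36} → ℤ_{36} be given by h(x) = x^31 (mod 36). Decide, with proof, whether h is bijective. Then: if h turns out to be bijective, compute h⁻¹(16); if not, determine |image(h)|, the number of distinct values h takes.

h(0) = 0^31 = 0.
h(6): Repeated squaring mod 36: 6^1 ≡ 6, 6^2 ≡ 6² = 36 ≡ 0, 6^4 ≡ 0² = 0, 6^8 ≡ 0² = 0, 6^16 ≡ 0² = 0. Since 31 = 16 + 8 + 4 + 2 + 1, 6^31 ≡ 0·0·0·0·6: 0·0 = 0, then 0·0 = 0, then 0·0 = 0, then 0·6 = 0. So 6^31 ≡ 0 (mod 36).
So h(0) = h(6) = 0 while 0 ≠ 6, thus h is not injective, hence not bijective.
Since h is not bijective, we determine |image(h)|. Computing x^31 mod 36 for each x (by repeated squaring, reducing mod 36 at every step), the values h(0), h(1), …, h(35) are: 0, 1, 20, 27, 4, 5, 0, 7, 8, 9, 28, 11, 0, 13, 32, 27, 16, 17, 0, 19, 20, 9, 4, 23, 0, 25, 8, 27, 28, 29, 0, 31, 32, 9, 16, 35.
The distinct values are {0, 1, 4, 5, 7, 8, 9, 11, 13, 16, 17, 19, 20, 23, 25, 27, 28, 29, 31, 32, 35}; there are 21 of them.

21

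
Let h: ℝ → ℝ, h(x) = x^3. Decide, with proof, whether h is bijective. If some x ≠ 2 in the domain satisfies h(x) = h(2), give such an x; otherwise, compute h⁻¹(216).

On ℝ, x ↦ x^3 is strictly increasing (injective) and for any y ∈ ℝ the 3rd root y^{1/3} lies in ℝ (surjective). So h is bijective.
Since x ↦ x^3 is strictly increasing on ℝ, it is injective there, so no x ≠ 2 in the domain has h(x) = h(2). We therefore compute h⁻¹(216) = 216^{1/3} = 6 (indeed 6^3 = 216).

6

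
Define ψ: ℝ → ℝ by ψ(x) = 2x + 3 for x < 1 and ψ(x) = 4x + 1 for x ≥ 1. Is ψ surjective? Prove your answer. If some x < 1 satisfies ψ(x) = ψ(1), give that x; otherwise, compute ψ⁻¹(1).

Both pieces are strictly increasing (slopes 2 and 4), so each is injective on its own interval.
The left piece maps (−∞, 1) onto (−∞, 5); the right piece maps [1, ∞) onto [5, ∞).
These images together cover ℝ, so ψ is surjective.
Because the two images are disjoint, no x < 1 has ψ(x) = ψ(1), so we compute ψ⁻¹(1): 1 lies in (−∞, 5), so solve 2x + 3 = 1: x = (1 − 3)/2 = −1.

-1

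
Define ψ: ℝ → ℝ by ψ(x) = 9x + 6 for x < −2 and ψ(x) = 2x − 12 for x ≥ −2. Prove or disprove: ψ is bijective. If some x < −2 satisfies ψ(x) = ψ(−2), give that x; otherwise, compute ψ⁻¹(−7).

Both pieces are strictly increasing (slopes 9 and 2), so each is injective on its own interval.
The left piece maps (−∞, −2) onto (−∞, −12); the right piece maps [−2, ∞) onto [−16, ∞).
These images overlap. In particular ψ(−2) = −16 (right piece), and solving 9x + 6 = −16 on the left piece gives x = −22/9 < −2.
So ψ(−22/9) = ψ(−2) with −22/9 ≠ −2, and ψ is not injective, hence not bijective. This x = −22/9 is the requested value below −2.

-22/9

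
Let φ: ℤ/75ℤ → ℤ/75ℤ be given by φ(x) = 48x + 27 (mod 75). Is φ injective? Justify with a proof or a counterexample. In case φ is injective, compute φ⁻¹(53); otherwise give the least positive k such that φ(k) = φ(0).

25

We have gcd(48, 75) = 3 > 1. Taking a = 0 and b = 25: φ(0) = 27 and φ(25) = 48·25 + 27 = 1227 ≡ 27 (mod 75).
So φ(0) = φ(25) while 0 ≠ 25, therefore φ is not injective.
Since φ is not injective, we find the least positive k with φ(k) = φ(0): this means 48k ≡ 0 (mod 75), i.e. 75 ∣ 48k. Since gcd(48, 75) = 3, dividing through by 3 this holds exactly when 25 ∣ 16k, and as gcd(16, 25) = 1, exactly when 25 ∣ k.
The smallest positive such k is 25.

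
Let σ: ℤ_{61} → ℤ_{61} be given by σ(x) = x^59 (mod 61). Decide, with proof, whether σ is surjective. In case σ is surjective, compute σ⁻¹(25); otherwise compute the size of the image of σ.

Since 61 is prime, the nonzero elements of ℤ_{61} form a cyclic group of order 60.
As gcd(59, 60) = 1, raising to the 59th power is a bijection on this group: if x_1^59 ≡ x_2^59 then (x_1x_2^{−1})^59 = 1, and the only element of order dividing gcd(59, 60) = 1 is 1, so x_1 = x_2.
With σ(0) = 0 this makes σ injective on all of ℤ_{61}, hence bijective (finite equal-size domain and codomain). In particular σ is surjective.
Since σ is surjective, we find the preimage of 25. The inverse of x ↦ x^59 on (ℤ_{61})^× is x ↦ x^59, because 59·59 = 3481 = 58·60 + 1 ≡ 1 (mod 60) and x^{60} = 1 for x ≠ 0 (Fermat). So σ⁻¹(25) = 25^59 mod 61.
Repeated squaring mod 61: 25^1 ≡ 25, 25^2 ≡ 25² = 625 ≡ 15, 25^4 ≡ 15² = 225 ≡ 42, 25^8 ≡ 42² = 1764 ≡ 56, 25^16 ≡ 56² = 3136 ≡ 25, 25^32 ≡ 25² = 625 ≡ 15. Since 59 = 32 + 16 + 8 + 2 + 1, 25^59 ≡ 15·25·56·15·25: 15·25 = 375 ≡ 9, then 9·56 = 504 ≡ 16, then 16·15 = 240 ≡ 57, then 57·25 = 1425 ≡ 22. So 25^59 ≡ 22 (mod 61).
Hence σ⁻¹(25) = 22.

22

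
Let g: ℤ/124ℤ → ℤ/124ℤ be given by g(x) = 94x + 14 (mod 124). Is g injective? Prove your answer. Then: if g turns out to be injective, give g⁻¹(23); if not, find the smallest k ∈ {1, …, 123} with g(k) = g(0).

62

We have gcd(94, 124) = 2 > 1. Taking x_1 = 0 and x_2 = 62: g(0) = 14 and g(62) = 94·62 + 14 = 5842 ≡ 14 (mod 124).
So g(0) = g(62) while 0 ≠ 62, thus g is not injective.
Since g is not injective, we find the least positive k with g(k) = g(0): this means 94k ≡ 0 (mod 124), i.e. 124 ∣ 94k. Since gcd(94, 124) = 2, dividing through by 2 this holds exactly when 62 ∣ 47k, and as gcd(47, 62) = 1, exactly when 62 ∣ k.
The smallest positive such k is 62.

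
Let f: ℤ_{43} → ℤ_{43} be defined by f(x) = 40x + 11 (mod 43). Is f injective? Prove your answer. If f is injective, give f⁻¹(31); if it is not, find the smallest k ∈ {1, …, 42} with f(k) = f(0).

22

By definition, f is injective when f(x_1) = f(x_2) forces x_1 = x_2.
Suppose f(x_1) = f(x_2) in ℤ_{43}. Then 40x_1 + 11 ≡ 40x_2 + 11 (mod 43), hence 40(x_1 − x_2) ≡ 0 (mod 43).
Since gcd(40, 43) = 1, 40 is invertible modulo 43, hence x_1 − x_2 ≡ 0 (mod 43), i.e. x_1 = x_2.
So f is injective.
We now compute 40⁻¹ mod 43 explicitly. Euclid's algorithm: 43 = 1·40 + 3, 40 = 13·3 + 1; back-substituting gives 1 = 14·40 − 13·43, so 40⁻¹ ≡ 14 (mod 43).
Since f is injective, we compute f⁻¹(31): solve 40x + 11 ≡ 31 (mod 43), i.e. 40x ≡ 20 (mod 43).
Multiplying by 40⁻¹ = 14 gives x ≡ 14·20 = 280 = 6·43 + 22 ≡ 22 (mod 43).
Check: f(22) = 40·22 + 11 = 891 = 20·43 + 31 ≡ 31 (mod 43).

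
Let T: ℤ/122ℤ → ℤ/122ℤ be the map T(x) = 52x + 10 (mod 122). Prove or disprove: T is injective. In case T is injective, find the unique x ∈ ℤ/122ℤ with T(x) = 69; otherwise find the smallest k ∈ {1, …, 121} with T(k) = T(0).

61

Recall: T is injective if T(s) = T(t) implies s = t.
We have gcd(52, 122) = 2 > 1. Taking s = 0 and t = 61: T(0) = 10 and T(61) = 52·61 + 10 = 3182 ≡ 10 (mod 122).
So T(0) = T(61) while 0 ≠ 61, so T is not injective.
Since T is not injective, we find the least positive k with T(k) = T(0): this means 52k ≡ 0 (mod 122), i.e. 122 ∣ 52k. Since gcd(52, 122) = 2, dividing through by 2 this holds exactly when 61 ∣ 26k, and as gcd(26, 61) = 1, exactly when 61 ∣ k.
The smallest positive such k is 61.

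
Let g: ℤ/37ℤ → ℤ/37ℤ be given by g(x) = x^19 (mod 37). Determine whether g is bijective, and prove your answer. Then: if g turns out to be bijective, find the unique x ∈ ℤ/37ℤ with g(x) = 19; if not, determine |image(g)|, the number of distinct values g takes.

Since 37 is prime, the nonzero elements of ℤ/37ℤ form a cyclic group of order 36.
As gcd(19, 36) = 1, raising to the 19th power is a bijection on this group: if s^19 ≡ t^19 then (st^{−1})^19 = 1, and the only element of order dividing gcd(19, 36) = 1 is 1, so s = t.
With g(0) = 0 this makes g injective on all of ℤ/37ℤ, hence bijective (finite equal-size domain and codomain). In particular g is bijective.
Since g is bijective, we find the preimage of 19. The inverse of x ↦ x^19 on (ℤ/37ℤ)^× is x ↦ x^19, because 19·19 = 361 = 10·36 + 1 ≡ 1 (mod 36) and x^{36} = 1 for x ≠ 0 (Fermat). So g⁻¹(19) = 19^19 mod 37.
Repeated squaring mod 37: 19^1 ≡ 19, 19^2 ≡ 19² = 361 ≡ 28, 19^4 ≡ 28² = 784 ≡ 7, 19^8 ≡ 7² = 49 ≡ 12, 19^16 ≡ 12² = 144 ≡ 33. Since 19 = 16 + 2 + 1, 19^19 ≡ 33·28·19: 33·28 = 924 ≡ 36, then 36·19 = 684 ≡ 18. So 19^19 ≡ 18 (mod 37).
Hence g⁻¹(19) = 18.

18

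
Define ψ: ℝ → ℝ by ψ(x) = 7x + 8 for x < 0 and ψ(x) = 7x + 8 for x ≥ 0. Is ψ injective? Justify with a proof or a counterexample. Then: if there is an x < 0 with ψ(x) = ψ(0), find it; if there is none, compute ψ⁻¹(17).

Both pieces are strictly increasing (slopes 7 and 7), so each is injective on its own interval.
The left piece maps (−∞, 0) onto (−∞, 8); the right piece maps [0, ∞) onto [8, ∞).
These images are disjoint, so no value is attained by both pieces. Hence ψ is injective.
Because the two images are disjoint, no x < 0 has ψ(x) = ψ(0), so we compute ψ⁻¹(17): 17 lies in [8, ∞), so solve 7x + 8 = 17: x = (17 − 8)/7 = 9/7.

9/7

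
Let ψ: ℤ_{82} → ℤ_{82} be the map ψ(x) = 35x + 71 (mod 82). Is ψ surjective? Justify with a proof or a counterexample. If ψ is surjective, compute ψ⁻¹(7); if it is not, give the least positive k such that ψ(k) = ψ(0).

38

Recall: ψ is surjective if every y in the codomain equals ψ(x) for some x in the domain.
Since gcd(35, 82) = 1, 35 is invertible modulo 82. Euclid's algorithm: 82 = 2·35 + 12, 35 = 2·12 + 11, 12 = 1·11 + 1; back-substituting gives 1 = 75·35 − 32·82, so 35⁻¹ ≡ 75 (mod 82).
For any y ∈ ℤ_{82}, x = 75(y − 71) mod 82 satisfies ψ(x) = 35·75(y − 71) + 71 ≡ y (since 35·75 ≡ 1 mod 82). So every y has a preimage.
Thus ψ is surjective.
Since ψ is surjective, we compute ψ⁻¹(7): solve 35x + 71 ≡ 7 (mod 82), i.e. 35x ≡ 18 (mod 82).
Multiplying by 35⁻¹ = 75 gives x ≡ 75·18 = 1350 = 16·82 + 38 ≡ 38 (mod 82).
Check: ψ(38) = 35·38 + 71 = 1401 = 17·82 + 7 ≡ 7 (mod 82).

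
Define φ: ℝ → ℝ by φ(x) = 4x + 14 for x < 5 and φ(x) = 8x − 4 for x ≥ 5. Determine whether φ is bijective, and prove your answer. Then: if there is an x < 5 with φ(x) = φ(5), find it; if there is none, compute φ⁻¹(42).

Both pieces are strictly increasing (slopes 4 and 8), so each is injective on its own interval.
The left piece maps (−∞, 5) onto (−∞, 34); the right piece maps [5, ∞) onto [36, ∞).
The images leave a gap (34 has no preimage), so φ is not surjective, hence not bijective.
Because the two images are disjoint, no x < 5 has φ(x) = φ(5), so we compute φ⁻¹(42): 42 lies in [36, ∞), so solve 8x − 4 = 42: x = (42 + 4)/8 = 23/4.

23/4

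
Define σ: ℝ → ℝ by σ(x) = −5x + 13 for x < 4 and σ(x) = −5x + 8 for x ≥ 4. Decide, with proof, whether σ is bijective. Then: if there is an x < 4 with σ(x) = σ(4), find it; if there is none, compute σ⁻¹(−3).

16/5

Both pieces are strictly decreasing (slopes −5 and −5), so each is injective on its own interval.
The left piece maps (−∞, 4) onto (−7, ∞); the right piece maps [4, ∞) onto (−∞, −12].
The images leave a gap (−7 has no preimage), so σ is not surjective, hence not bijective.
Because the two images are disjoint, no x < 4 has σ(x) = σ(4), so we compute σ⁻¹(−3): −3 lies in (−7, ∞), so solve −5x + 13 = −3: x = (−3 − 13)/(−5) = 16/5.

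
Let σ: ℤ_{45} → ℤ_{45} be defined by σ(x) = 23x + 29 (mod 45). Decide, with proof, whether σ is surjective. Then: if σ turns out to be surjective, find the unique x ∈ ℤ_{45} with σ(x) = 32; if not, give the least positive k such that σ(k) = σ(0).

Since gcd(23, 45) = 1, 23 is invertible modulo 45. Euclid's algorithm: 45 = 1·23 + 22, 23 = 1·22 + 1; back-substituting gives 1 = 2·23 − 1·45, so 23⁻¹ ≡ 2 (mod 45).
For any y ∈ ℤ_{45}, x = 2(y − 29) mod 45 satisfies σ(x) = 23·2(y − 29) + 29 ≡ y (since 23·2 ≡ 1 mod 45). So every y has a preimage.
So σ is surjective.
Since σ is surjective, we compute σ⁻¹(32): solve 23x + 29 ≡ 32 (mod 45), i.e. 23x ≡ 3 (mod 45).
Multiplying by 23⁻¹ = 2 gives x ≡ 2·3 = 6 ≡ 6 (mod 45).
Check: σ(6) = 23·6 + 29 = 167 = 3·45 + 32 ≡ 32 (mod 45).

6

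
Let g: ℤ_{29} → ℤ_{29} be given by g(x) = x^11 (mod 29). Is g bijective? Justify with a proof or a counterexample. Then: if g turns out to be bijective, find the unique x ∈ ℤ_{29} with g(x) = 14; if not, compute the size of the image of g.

Since 29 is prime, the nonzero elements of ℤ_{29} form a cyclic group of order 28.
As gcd(11, 28) = 1, raising to the 11th power is a bijection on this group: if x_1^11 ≡ x_2^11 then (x_1x_2^{−1})^11 = 1, and the only element of order dividing gcd(11, 28) = 1 is 1, so x_1 = x_2.
With g(0) = 0 this makes g injective on all of ℤ_{29}, hence bijective (finite equal-size domain and codomain). In particular g is bijective.
Since g is bijective, we find the preimage of 14. The inverse of x ↦ x^11 on (ℤ_{29})^× is x ↦ x^23, because 11·23 = 253 = 9·28 + 1 ≡ 1 (mod 28) and x^{28} = 1 for x ≠ 0 (Fermat). So g⁻¹(14) = 14^23 mod 29.
Repeated squaring mod 29: 14^1 ≡ 14, 14^2 ≡ 14² = 196 ≡ 22, 14^4 ≡ 22² = 484 ≡ 20, 14^8 ≡ 20² = 400 ≡ 23, 14^16 ≡ 23² = 529 ≡ 7. Since 23 = 16 + 4 + 2 + 1, 14^23 ≡ 7·20·22·14: 7·20 = 140 ≡ 24, then 24·22 = 528 ≡ 6, then 6·14 = 84 ≡ 26. So 14^23 ≡ 26 (mod 29).
Hence g⁻¹(14) = 26.

26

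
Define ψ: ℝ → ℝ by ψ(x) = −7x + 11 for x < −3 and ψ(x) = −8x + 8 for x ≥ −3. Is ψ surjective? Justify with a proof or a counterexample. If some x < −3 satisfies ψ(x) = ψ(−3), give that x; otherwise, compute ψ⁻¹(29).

-21/8

Both pieces are strictly decreasing (slopes −7 and −8), so each is injective on its own interval.
The left piece maps (−∞, −3) onto (32, ∞); the right piece maps [−3, ∞) onto (−∞, 32].
These images together cover ℝ, so ψ is surjective.
Because the two images are disjoint, no x < −3 has ψ(x) = ψ(−3), so we compute ψ⁻¹(29): 29 lies in (−∞, 32], so solve −8x + 8 = 29: x = (29 − 8)/(−8) = −21/8.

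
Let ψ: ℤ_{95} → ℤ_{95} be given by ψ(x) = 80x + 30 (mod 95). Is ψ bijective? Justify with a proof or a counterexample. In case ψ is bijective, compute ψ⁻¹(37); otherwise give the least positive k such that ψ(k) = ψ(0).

19

We have gcd(80, 95) = 5 > 1. Taking x_1 = 0 and x_2 = 19: ψ(0) = 30 and ψ(19) = 80·19 + 30 = 1550 ≡ 30 (mod 95).
So ψ(0) = ψ(19) while 0 ≠ 19, therefore ψ is not injective, hence not bijective.
Since ψ is not bijective, we find the least positive k with ψ(k) = ψ(0): this means 80k ≡ 0 (mod 95), i.e. 95 ∣ 80k. Since gcd(80, 95) = 5, dividing through by 5 this holds exactly when 19 ∣ 16k, and as gcd(16, 19) = 1, exactly when 19 ∣ k.
The smallest positive such k is 19.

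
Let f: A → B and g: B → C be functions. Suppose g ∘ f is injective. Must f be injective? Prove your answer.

injective

Suppose f(u) = f(v). Applying g: (g ∘ f)(u) = (g ∘ f)(v). Since g ∘ f is injective, u = v. So f is injective.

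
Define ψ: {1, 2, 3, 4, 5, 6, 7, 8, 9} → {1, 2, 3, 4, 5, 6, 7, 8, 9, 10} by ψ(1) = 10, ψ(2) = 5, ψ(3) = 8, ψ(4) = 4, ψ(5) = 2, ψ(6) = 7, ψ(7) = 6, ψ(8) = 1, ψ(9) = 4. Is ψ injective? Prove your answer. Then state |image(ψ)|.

ψ(4) = 4 = ψ(9) with 4 ≠ 9, so ψ is not injective.
The image of ψ is {1, 2, 4, 5, 6, 7, 8, 10}, which has 8 elements.

8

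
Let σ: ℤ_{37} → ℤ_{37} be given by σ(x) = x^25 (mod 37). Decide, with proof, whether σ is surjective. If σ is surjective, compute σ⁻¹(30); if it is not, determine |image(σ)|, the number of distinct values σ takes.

Since 37 is prime, the nonzero elements of ℤ_{37} form a cyclic group of order 36.
As gcd(25, 36) = 1, raising to the 25th power is a bijection on this group: if a^25 ≡ b^25 then (ab^{−1})^25 = 1, and the only element of order dividing gcd(25, 36) = 1 is 1, so a = b.
With σ(0) = 0 this makes σ injective on all of ℤ_{37}, hence bijective (finite equal-size domain and codomain). In particular σ is surjective.
Since σ is surjective, we find the preimage of 30. The inverse of x ↦ x^25 on (ℤ_{37})^× is x ↦ x^13, because 25·13 = 325 = 9·36 + 1 ≡ 1 (mod 36) and x^{36} = 1 for x ≠ 0 (Fermat). So σ⁻¹(30) = 30^13 mod 37.
Repeated squaring mod 37: 30^1 ≡ 30, 30^2 ≡ 30² = 900 ≡ 12, 30^4 ≡ 12² = 144 ≡ 33, 30^8 ≡ 33² = 1089 ≡ 16. Since 13 = 8 + 4 + 1, 30^13 ≡ 16·33·30: 16·33 = 528 ≡ 10, then 10·30 = 300 ≡ 4. So 30^13 ≡ 4 (mod 37).
Hence σ⁻¹(30) = 4.

4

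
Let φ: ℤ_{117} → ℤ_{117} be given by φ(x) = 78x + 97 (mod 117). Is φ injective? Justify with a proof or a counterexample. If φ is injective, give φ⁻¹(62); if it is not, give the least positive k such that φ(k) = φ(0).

3

Recall: φ is injective when φ(u) = φ(v) forces u = v.
We have gcd(78, 117) = 39 > 1. Taking u = 0 and v = 3: φ(0) = 97 and φ(3) = 78·3 + 97 = 331 ≡ 97 (mod 117).
So φ(0) = φ(3) while 0 ≠ 3, so φ is not injective.
Since φ is not injective, we find the least positive k with φ(k) = φ(0): this means 78k ≡ 0 (mod 117), i.e. 117 ∣ 78k. Since gcd(78, 117) = 39, dividing through by 39 this holds exactly when 3 ∣ 2k, and as gcd(2, 3) = 1, exactly when 3 ∣ k.
The smallest positive such k is 3.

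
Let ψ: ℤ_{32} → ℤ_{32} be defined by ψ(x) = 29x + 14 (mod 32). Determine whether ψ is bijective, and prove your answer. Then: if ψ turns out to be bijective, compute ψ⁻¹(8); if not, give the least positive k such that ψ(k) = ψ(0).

If ψ(x_1) = ψ(x_2), then 29x_1 ≡ 29x_2 (mod 32). Because gcd(29, 32) = 1, we may cancel 29 to get x_1 ≡ x_2 (mod 32).
We now compute 29⁻¹ mod 32 explicitly. Euclid's algorithm: 32 = 1·29 + 3, 29 = 9·3 + 2, 3 = 1·2 + 1; back-substituting gives 1 = 21·29 − 19·32, so 29⁻¹ ≡ 21 (mod 32).
Then y ↦ 21(y − 14) is a two-sided inverse to ψ, so every y ∈ ℤ_{32} has a preimage.
So ψ is bijective.
Since ψ is bijective, we compute ψ⁻¹(8): solve 29x + 14 ≡ 8 (mod 32), i.e. 29x ≡ 26 (mod 32).
Multiplying by 29⁻¹ = 21 gives x ≡ 21·26 = 546 = 17·32 + 2 ≡ 2 (mod 32).
Check: ψ(2) = 29·2 + 14 = 72 = 2·32 + 8 ≡ 8 (mod 32).

2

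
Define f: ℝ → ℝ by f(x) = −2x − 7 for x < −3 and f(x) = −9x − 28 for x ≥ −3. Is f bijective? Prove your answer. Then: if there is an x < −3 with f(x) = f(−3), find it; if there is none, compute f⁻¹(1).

Both pieces are strictly decreasing (slopes −2 and −9), so each is injective on its own interval.
The left piece maps (−∞, −3) onto (−1, ∞); the right piece maps [−3, ∞) onto (−∞, −1].
Since −1 = −1, the images partition ℝ: f is injective and surjective, hence bijective.
Because the two images are disjoint, no x < −3 has f(x) = f(−3), so we compute f⁻¹(1): 1 lies in (−1, ∞), so solve −2x − 7 = 1: x = (1 + 7)/(−2) = −4.

-4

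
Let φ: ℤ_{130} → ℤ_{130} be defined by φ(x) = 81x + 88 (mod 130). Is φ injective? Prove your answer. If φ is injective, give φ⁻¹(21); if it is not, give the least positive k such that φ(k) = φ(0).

73

Recall that injectivity means: for all a, b in the domain, φ(a) = φ(b) implies a = b.
If φ(a) = φ(b), then 81a ≡ 81b (mod 130). Because gcd(81, 130) = 1, we may cancel 81 to get a ≡ b (mod 130).
Thus φ is injective.
We now compute 81⁻¹ mod 130 explicitly. Euclid's algorithm: 130 = 1·81 + 49, 81 = 1·49 + 32, 49 = 1·32 + 17, 32 = 1·17 + 15, 17 = 1·15 + 2, 15 = 7·2 + 1; back-substituting gives 1 = 61·81 − 38·130, so 81⁻¹ ≡ 61 (mod 130).
Since φ is injective, we find φ⁻¹(21): we need 81x ≡ 21 − 88 ≡ 63 (mod 130). Using 81⁻¹ = 61: x ≡ 61·63 = 3843 = 29·130 + 73, so x = 73.
Check: φ(73) = 81·73 + 88 = 6001 = 46·130 + 21 ≡ 21 (mod 130).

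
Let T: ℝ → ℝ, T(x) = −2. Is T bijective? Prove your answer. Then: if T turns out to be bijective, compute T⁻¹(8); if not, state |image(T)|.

T(0) = −2 = T(1) with 0 ≠ 1, so T is not injective, hence not bijective.
Since T is not bijective, we state |image(T)|: the image of T is {−2}, which has 1 element.

1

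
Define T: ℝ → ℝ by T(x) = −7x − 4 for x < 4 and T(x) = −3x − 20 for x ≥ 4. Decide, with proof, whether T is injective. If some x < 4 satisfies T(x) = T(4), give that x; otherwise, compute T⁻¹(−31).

Both pieces are strictly decreasing (slopes −7 and −3), so each is injective on its own interval.
The left piece maps (−∞, 4) onto (−32, ∞); the right piece maps [4, ∞) onto (−∞, −32].
These images are disjoint, so no value is attained by both pieces. Therefore T is injective.
Because the two images are disjoint, no x < 4 has T(x) = T(4), so we compute T⁻¹(−31): −31 lies in (−32, ∞), so solve −7x − 4 = −31: x = (−31 + 4)/(−7) = 27/7.

27/7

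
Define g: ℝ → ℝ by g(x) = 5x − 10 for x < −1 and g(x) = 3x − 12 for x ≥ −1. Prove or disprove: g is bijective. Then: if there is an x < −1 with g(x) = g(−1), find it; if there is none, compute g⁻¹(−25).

-3

Both pieces are strictly increasing (slopes 5 and 3), so each is injective on its own interval.
The left piece maps (−∞, −1) onto (−∞, −15); the right piece maps [−1, ∞) onto [−15, ∞).
Since −15 = −15, the images partition ℝ: g is injective and surjective, hence bijective.
Because the two images are disjoint, no x < −1 has g(x) = g(−1), so we compute g⁻¹(−25): −25 lies in (−∞, −15), so solve 5x − 10 = −25: x = (−25 + 10)/5 = −3.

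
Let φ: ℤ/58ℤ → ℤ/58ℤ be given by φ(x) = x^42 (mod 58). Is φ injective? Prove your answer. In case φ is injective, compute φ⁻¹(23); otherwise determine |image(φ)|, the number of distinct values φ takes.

6

φ(1) = 1^42 = 1.
φ(5): Repeated squaring mod 58: 5^1 ≡ 5, 5^2 ≡ 5² = 25, 5^4 ≡ 25² = 625 ≡ 45, 5^8 ≡ 45² = 2025 ≡ 53, 5^16 ≡ 53² = 2809 ≡ 25, 5^32 ≡ 25² = 625 ≡ 45. Since 42 = 32 + 8 + 2, 5^42 ≡ 45·53·25: 45·53 = 2385 ≡ 7, then 7·25 = 175 ≡ 1. So 5^42 ≡ 1 (mod 58).
So φ(1) = φ(5) = 1 while 1 ≠ 5, so φ is not injective.
Since φ is not injective, we determine |image(φ)|. Computing x^42 mod 58 for each x (by repeated squaring, reducing mod 58 at every step), the values φ(0), φ(1), …, φ(57) are: 0, 1, 28, 57, 30, 1, 30, 1, 28, 1, 28, 57, 28, 1, 28, 57, 30, 57, 28, 57, 30, 57, 30, 1, 30, 1, 28, 57, 30, 29, 30, 57, 28, 1, 30, 1, 30, 57, 30, 57, 28, 57, 30, 57, 28, 1, 28, 57, 28, 1, 28, 1, 30, 1, 30, 57, 28, 1.
The distinct values are {0, 1, 28, 29, 30, 57}; there are 6 of them.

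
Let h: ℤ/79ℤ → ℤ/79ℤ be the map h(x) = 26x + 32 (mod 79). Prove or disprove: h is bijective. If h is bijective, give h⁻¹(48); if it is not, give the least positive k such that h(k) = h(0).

31

If h(u) = h(v), then 26u ≡ 26v (mod 79). Because gcd(26, 79) = 1, we may cancel 26 to get u ≡ v (mod 79).
We now compute 26⁻¹ mod 79 explicitly. Euclid's algorithm: 79 = 3·26 + 1; back-substituting gives 1 = 76·26 − 25·79, so 26⁻¹ ≡ 76 (mod 79).
Then y ↦ 76(y − 32) is a two-sided inverse to h, so every y ∈ ℤ/79ℤ has a preimage.
So h is bijective.
Since h is bijective, we compute h⁻¹(48): solve 26x + 32 ≡ 48 (mod 79), i.e. 26x ≡ 16 (mod 79).
Multiplying by 26⁻¹ = 76 gives x ≡ 76·16 = 1216 = 15·79 + 31 ≡ 31 (mod 79).
Check: h(31) = 26·31 + 32 = 838 = 10·79 + 48 ≡ 48 (mod 79).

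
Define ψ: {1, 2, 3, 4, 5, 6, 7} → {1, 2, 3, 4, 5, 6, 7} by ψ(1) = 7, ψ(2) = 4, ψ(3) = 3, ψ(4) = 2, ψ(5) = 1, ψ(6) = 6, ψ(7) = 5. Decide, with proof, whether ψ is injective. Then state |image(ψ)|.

The values ψ(1), …, ψ(7) are 7, 4, 3, 2, 1, 6, 5 — all distinct.
So ψ(s) = ψ(t) only when s = t, and ψ is injective.
The image of ψ is {1, 2, 3, 4, 5, 6, 7}, which has 7 elements.

7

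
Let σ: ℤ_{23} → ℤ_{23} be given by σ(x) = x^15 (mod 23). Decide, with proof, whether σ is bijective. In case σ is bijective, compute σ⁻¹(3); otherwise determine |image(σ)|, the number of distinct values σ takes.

4

Since 23 is prime, the nonzero elements of ℤ_{23} form a cyclic group of order 22.
As gcd(15, 22) = 1, raising to the 15th power is a bijection on this group: if u^15 ≡ v^15 then (uv^{−1})^15 = 1, and the only element of order dividing gcd(15, 22) = 1 is 1, so u = v.
With σ(0) = 0 this makes σ injective on all of ℤ_{23}, hence bijective (finite equal-size domain and codomain). In particular σ is bijective.
Since σ is bijective, we find the preimage of 3. The inverse of x ↦ x^15 on (ℤ_{23})^× is x ↦ x^3, because 15·3 = 45 = 2·22 + 1 ≡ 1 (mod 22) and x^{22} = 1 for x ≠ 0 (Fermat). So σ⁻¹(3) = 3^3 mod 23.
Repeated squaring mod 23: 3^1 ≡ 3, 3^2 ≡ 3² = 9. Since 3 = 2 + 1, 3^3 ≡ 9·3: 9·3 = 27 ≡ 4. So 3^3 ≡ 4 (mod 23).
Hence σ⁻¹(3) = 4.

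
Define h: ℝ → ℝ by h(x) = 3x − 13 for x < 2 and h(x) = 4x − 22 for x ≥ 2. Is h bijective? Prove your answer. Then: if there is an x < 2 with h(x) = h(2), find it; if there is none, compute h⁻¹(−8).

-1/3

Both pieces are strictly increasing (slopes 3 and 4), so each is injective on its own interval.
The left piece maps (−∞, 2) onto (−∞, −7); the right piece maps [2, ∞) onto [−14, ∞).
These images overlap. In particular h(2) = −14 (right piece), and solving 3x − 13 = −14 on the left piece gives x = −1/3 < 2.
So h(−1/3) = h(2) with −1/3 ≠ 2, and h is not injective, hence not bijective. This x = −1/3 is the requested value below 2.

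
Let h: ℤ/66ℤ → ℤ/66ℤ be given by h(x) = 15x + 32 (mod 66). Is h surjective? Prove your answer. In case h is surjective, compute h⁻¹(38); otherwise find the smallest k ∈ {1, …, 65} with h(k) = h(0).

22

Since gcd(15, 66) = 3, we have 15x ≡ 0 (mod 3) for all x, so h(x) ≡ 2 (mod 3).
But 0 ≢ 2 (mod 3), so 0 ∈ ℤ/66ℤ has no preimage. Hence h is not surjective.
Since h is not surjective, we find the least positive k with h(k) = h(0): this means 15k ≡ 0 (mod 66), i.e. 66 ∣ 15k. Since gcd(15, 66) = 3, dividing through by 3 this holds exactly when 22 ∣ 5k, and as gcd(5, 22) = 1, exactly when 22 ∣ k.
The smallest positive such k is 22.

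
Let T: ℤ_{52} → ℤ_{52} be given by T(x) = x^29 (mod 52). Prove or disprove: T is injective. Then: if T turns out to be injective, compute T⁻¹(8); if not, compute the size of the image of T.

T(0) = 0^29 = 0.
T(26): Repeated squaring mod 52: 26^1 ≡ 26, 26^2 ≡ 26² = 676 ≡ 0, 26^4 ≡ 0² = 0, 26^8 ≡ 0² = 0, 26^16 ≡ 0² = 0. Since 29 = 16 + 8 + 4 + 1, 26^29 ≡ 0·0·0·26: 0·0 = 0, then 0·0 = 0, then 0·26 = 0. So 26^29 ≡ 0 (mod 52).
So T(0) = T(26) = 0 while 0 ≠ 26, therefore T is not injective.
Since T is not injective, we determine |image(T)|. Computing x^29 mod 52 for each x (by repeated squaring, reducing mod 52 at every step), the values T(0), T(1), …, T(51) are: 0, 1, 32, 35, 36, 5, 28, 11, 8, 29, 4, 7, 12, 13, 40, 19, 48, 49, 44, 15, 24, 21, 16, 43, 20, 25, 0, 27, 32, 9, 36, 31, 28, 37, 8, 3, 4, 33, 12, 39, 40, 45, 48, 23, 44, 41, 24, 47, 16, 17, 20, 51.
The distinct values are {0, 1, 3, 4, 5, 7, 8, 9, 11, 12, 13, 15, 16, 17, 19, 20, 21, 23, 24, 25, 27, 28, 29, 31, 32, 33, 35, 36, 37, 39, 40, 41, 43, 44, 45, 47, 48, 49, 51}; there are 39 of them.

39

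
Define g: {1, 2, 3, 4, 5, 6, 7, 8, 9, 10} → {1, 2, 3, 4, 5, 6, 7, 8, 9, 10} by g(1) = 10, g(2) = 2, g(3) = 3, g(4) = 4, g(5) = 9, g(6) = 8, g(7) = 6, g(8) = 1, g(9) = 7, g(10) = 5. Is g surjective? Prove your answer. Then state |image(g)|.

10

Every element of the codomain has a preimage: 1 = g(8), 2 = g(2), 3 = g(3), 4 = g(4), 5 = g(10), 6 = g(7), 7 = g(9), 8 = g(6), 9 = g(5), 10 = g(1).
Hence g is surjective.
The image of g is {1, 2, 3, 4, 5, 6, 7, 8, 9, 10}, which has 10 elements.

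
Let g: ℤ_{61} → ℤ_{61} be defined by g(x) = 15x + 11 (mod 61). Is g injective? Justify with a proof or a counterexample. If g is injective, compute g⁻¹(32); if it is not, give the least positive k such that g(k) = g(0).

38

Suppose g(s) = g(t) in ℤ_{61}. Then 15s + 11 ≡ 15t + 11 (mod 61), thus 15(s − t) ≡ 0 (mod 61).
Since gcd(15, 61) = 1, 15 is invertible modulo 61, so s − t ≡ 0 (mod 61), i.e. s = t.
Therefore g is injective.
We now compute 15⁻¹ mod 61 explicitly. Euclid's algorithm: 61 = 4·15 + 1; back-substituting gives 1 = 57·15 − 14·61, so 15⁻¹ ≡ 57 (mod 61).
Since g is injective, we compute g⁻¹(32): solve 15x + 11 ≡ 32 (mod 61), i.e. 15x ≡ 21 (mod 61).
Multiplying by 15⁻¹ = 57 gives x ≡ 57·21 = 1197 = 19·61 + 38 ≡ 38 (mod 61).
Check: g(38) = 15·38 + 11 = 581 = 9·61 + 32 ≡ 32 (mod 61).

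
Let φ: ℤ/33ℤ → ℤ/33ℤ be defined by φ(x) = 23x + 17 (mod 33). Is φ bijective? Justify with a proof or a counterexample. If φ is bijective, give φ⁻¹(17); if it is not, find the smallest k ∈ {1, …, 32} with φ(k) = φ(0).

Suppose φ(u) = φ(v) in ℤ/33ℤ. Then 23u + 17 ≡ 23v + 17 (mod 33), therefore 23(u − v) ≡ 0 (mod 33).
Since gcd(23, 33) = 1, 23 is invertible modulo 33, therefore u − v ≡ 0 (mod 33), i.e. u = v.
We now compute 23⁻¹ mod 33 explicitly. Euclid's algorithm: 33 = 1·23 + 10, 23 = 2·10 + 3, 10 = 3·3 + 1; back-substituting gives 1 = 23·23 − 16·33, so 23⁻¹ ≡ 23 (mod 33).
For any y ∈ ℤ/33ℤ, x = 23(y − 17) mod 33 satisfies φ(x) = 23·23(y − 17) + 17 ≡ y (since 23·23 ≡ 1 mod 33). So every y has a preimage.
Hence φ is bijective.
Since φ is bijective, we compute φ⁻¹(17): solve 23x + 17 ≡ 17 (mod 33), i.e. 23x ≡ 0 (mod 33).
Multiplying by 23⁻¹ = 23 gives x ≡ 23·0 = 0 ≡ 0 (mod 33).
Check: φ(0) = 23·0 + 17 = 17 ≡ 17 (mod 33).

0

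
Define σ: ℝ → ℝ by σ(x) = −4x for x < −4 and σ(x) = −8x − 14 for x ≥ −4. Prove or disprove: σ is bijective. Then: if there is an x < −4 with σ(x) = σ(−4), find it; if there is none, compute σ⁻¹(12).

-9/2

Both pieces are strictly decreasing (slopes −4 and −8), so each is injective on its own interval.
The left piece maps (−∞, −4) onto (16, ∞); the right piece maps [−4, ∞) onto (−∞, 18].
These images overlap. In particular σ(−4) = 18 (right piece), and solving −4x = 18 on the left piece gives x = −9/2 < −4.
So σ(−9/2) = σ(−4) with −9/2 ≠ −4, and σ is not injective, hence not bijective. This x = −9/2 is the requested value below −4.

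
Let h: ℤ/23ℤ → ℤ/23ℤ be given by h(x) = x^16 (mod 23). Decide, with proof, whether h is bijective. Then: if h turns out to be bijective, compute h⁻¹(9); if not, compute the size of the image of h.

h(11): Repeated squaring mod 23: 11^1 ≡ 11, 11^2 ≡ 11² = 121 ≡ 6, 11^4 ≡ 6² = 36 ≡ 13, 11^8 ≡ 13² = 169 ≡ 8, 11^16 ≡ 8² = 64 ≡ 18. So 11^16 ≡ 18 (mod 23).
h(12): Repeated squaring mod 23: 12^1 ≡ 12, 12^2 ≡ 12² = 144 ≡ 6, 12^4 ≡ 6² = 36 ≡ 13, 12^8 ≡ 13² = 169 ≡ 8, 12^16 ≡ 8² = 64 ≡ 18. So 12^16 ≡ 18 (mod 23).
So h(11) = h(12) = 18 while 11 ≠ 12, hence h is not injective, hence not bijective.
Since h is not bijective, we determine |image(h)|. Computing x^16 mod 23 for each x (by repeated squaring, reducing mod 23 at every step), the values h(0), h(1), …, h(22) are: 0, 1, 9, 13, 12, 3, 2, 6, 16, 8, 4, 18, 18, 4, 8, 16, 6, 2, 3, 12, 13, 9, 1.
The distinct values are {0, 1, 2, 3, 4, 6, 8, 9, 12, 13, 16, 18}; there are 12 of them.

12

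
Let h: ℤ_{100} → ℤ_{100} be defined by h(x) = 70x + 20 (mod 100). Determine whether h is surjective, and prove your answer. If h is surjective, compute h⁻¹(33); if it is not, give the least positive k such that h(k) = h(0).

Recall: surjectivity means every element of the codomain has a preimage under h.
Since gcd(70, 100) = 10, we have 70x ≡ 0 (mod 10) for all x, so h(x) ≡ 0 (mod 10).
But 1 ≢ 0 (mod 10), so 1 ∈ ℤ_{100} has no preimage. Thus h is not surjective.
Since h is not surjective, we find the least positive k with h(k) = h(0): this means 70k ≡ 0 (mod 100), i.e. 100 ∣ 70k. Since gcd(70, 100) = 10, dividing through by 10 this holds exactly when 10 ∣ 7k, and as gcd(7, 10) = 1, exactly when 10 ∣ k.
The smallest positive such k is 10.

10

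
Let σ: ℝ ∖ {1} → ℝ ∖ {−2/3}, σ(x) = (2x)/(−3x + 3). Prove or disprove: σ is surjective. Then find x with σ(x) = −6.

9/8

For any y ≠ −2/3, solving y(−3x + 3) = 2x for x gives a well-defined x ≠ 1. So σ is surjective.
Solving σ(x) = −6: cross-multiplying gives 2x = −6(−3x + 3), which rearranges to −16x = −18, so x = 9/8.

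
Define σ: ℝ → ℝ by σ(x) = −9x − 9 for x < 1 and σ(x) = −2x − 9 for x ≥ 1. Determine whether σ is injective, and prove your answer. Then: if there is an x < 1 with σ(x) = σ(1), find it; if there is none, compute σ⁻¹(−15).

Both pieces are strictly decreasing (slopes −9 and −2), so each is injective on its own interval.
The left piece maps (−∞, 1) onto (−18, ∞); the right piece maps [1, ∞) onto (−∞, −11].
These images overlap. In particular σ(1) = −11 (right piece), and solving −9x − 9 = −11 on the left piece gives x = 2/9 < 1.
So σ(2/9) = σ(1) with 2/9 ≠ 1, and σ is not injective. This x = 2/9 is the requested value below 1.

2/9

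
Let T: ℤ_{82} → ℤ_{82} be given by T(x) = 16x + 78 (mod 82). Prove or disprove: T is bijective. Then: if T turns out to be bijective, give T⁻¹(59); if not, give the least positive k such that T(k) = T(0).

41

Recall that T is injective when T(x_1) = T(x_2) forces x_1 = x_2.
We have gcd(16, 82) = 2 > 1. Taking x_1 = 0 and x_2 = 41: T(0) = 78 and T(41) = 16·41 + 78 = 734 ≡ 78 (mod 82).
So T(0) = T(41) while 0 ≠ 41, so T is not injective, hence not bijective.
Since T is not bijective, we find the least positive k with T(k) = T(0): this means 16k ≡ 0 (mod 82), i.e. 82 ∣ 16k. Since gcd(16, 82) = 2, dividing through by 2 this holds exactly when 41 ∣ 8k, and as gcd(8, 41) = 1, exactly when 41 ∣ k.
The smallest positive such k is 41.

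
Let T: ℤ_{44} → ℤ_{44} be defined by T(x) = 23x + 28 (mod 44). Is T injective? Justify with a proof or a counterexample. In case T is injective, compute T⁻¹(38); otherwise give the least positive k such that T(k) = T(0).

If T(a) = T(b), then 23a ≡ 23b (mod 44). Because gcd(23, 44) = 1, we may cancel 23 to get a ≡ b (mod 44).
Thus T is injective.
We now compute 23⁻¹ mod 44 explicitly. Euclid's algorithm: 44 = 1·23 + 21, 23 = 1·21 + 2, 21 = 10·2 + 1; back-substituting gives 1 = 23·23 − 12·44, so 23⁻¹ ≡ 23 (mod 44).
Since T is injective, we find T⁻¹(38): we need 23x ≡ 38 − 28 ≡ 10 (mod 44). Using 23⁻¹ = 23: x ≡ 23·10 = 230 = 5·44 + 10, so x = 10.
Check: T(10) = 23·10 + 28 = 258 = 5·44 + 38 ≡ 38 (mod 44).

10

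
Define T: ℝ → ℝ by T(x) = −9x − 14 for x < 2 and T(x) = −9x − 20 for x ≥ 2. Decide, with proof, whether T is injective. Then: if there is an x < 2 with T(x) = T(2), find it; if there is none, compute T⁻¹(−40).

20/9

Both pieces are strictly decreasing (slopes −9 and −9), so each is injective on its own interval.
The left piece maps (−∞, 2) onto (−32, ∞); the right piece maps [2, ∞) onto (−∞, −38].
These images are disjoint, so no value is attained by both pieces. Thus T is injective.
Because the two images are disjoint, no x < 2 has T(x) = T(2), so we compute T⁻¹(−40): −40 lies in (−∞, −38], so solve −9x − 20 = −40: x = (−40 + 20)/(−9) = 20/9.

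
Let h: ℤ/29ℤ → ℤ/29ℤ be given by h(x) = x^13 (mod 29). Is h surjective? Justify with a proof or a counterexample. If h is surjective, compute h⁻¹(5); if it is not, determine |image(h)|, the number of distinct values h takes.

Since 29 is prime, the nonzero elements of ℤ/29ℤ form a cyclic group of order 28.
As gcd(13, 28) = 1, raising to the 13th power is a bijection on this group: if s^13 ≡ t^13 then (st^{−1})^13 = 1, and the only element of order dividing gcd(13, 28) = 1 is 1, so s = t.
With h(0) = 0 this makes h injective on all of ℤ/29ℤ, hence bijective (finite equal-size domain and codomain). In particular h is surjective.
Since h is surjective, we find the preimage of 5. The inverse of x ↦ x^13 on (ℤ/29ℤ)^× is x ↦ x^13, because 13·13 = 169 = 6·28 + 1 ≡ 1 (mod 28) and x^{28} = 1 for x ≠ 0 (Fermat). So h⁻¹(5) = 5^13 mod 29.
Repeated squaring mod 29: 5^1 ≡ 5, 5^2 ≡ 5² = 25, 5^4 ≡ 25² = 625 ≡ 16, 5^8 ≡ 16² = 256 ≡ 24. Since 13 = 8 + 4 + 1, 5^13 ≡ 24·16·5: 24·16 = 384 ≡ 7, then 7·5 = 35 ≡ 6. So 5^13 ≡ 6 (mod 29).
Hence h⁻¹(5) = 6.

6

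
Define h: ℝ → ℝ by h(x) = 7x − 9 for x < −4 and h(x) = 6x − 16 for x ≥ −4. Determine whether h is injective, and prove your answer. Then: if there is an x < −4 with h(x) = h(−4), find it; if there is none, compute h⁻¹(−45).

Both pieces are strictly increasing (slopes 7 and 6), so each is injective on its own interval.
The left piece maps (−∞, −4) onto (−∞, −37); the right piece maps [−4, ∞) onto [−40, ∞).
These images overlap. In particular h(−4) = −40 (right piece), and solving 7x − 9 = −40 on the left piece gives x = −31/7 < −4.
So h(−31/7) = h(−4) with −31/7 ≠ −4, and h is not injective. This x = −31/7 is the requested value below −4.

-31/7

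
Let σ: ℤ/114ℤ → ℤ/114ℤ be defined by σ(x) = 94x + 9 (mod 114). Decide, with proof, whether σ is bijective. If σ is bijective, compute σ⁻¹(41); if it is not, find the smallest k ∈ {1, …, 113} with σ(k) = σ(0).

Recall that σ is injective when σ(s) = σ(t) forces s = t.
We have gcd(94, 114) = 2 > 1. Taking s = 0 and t = 57: σ(0) = 9 and σ(57) = 94·57 + 9 = 5367 ≡ 9 (mod 114).
So σ(0) = σ(57) while 0 ≠ 57, so σ is not injective, hence not bijective.
Since σ is not bijective, we find the least positive k with σ(k) = σ(0): this means 94k ≡ 0 (mod 114), i.e. 114 ∣ 94k. Since gcd(94, 114) = 2, dividing through by 2 this holds exactly when 57 ∣ 47k, and as gcd(47, 57) = 1, exactly when 57 ∣ k.
The smallest positive such k is 57.

57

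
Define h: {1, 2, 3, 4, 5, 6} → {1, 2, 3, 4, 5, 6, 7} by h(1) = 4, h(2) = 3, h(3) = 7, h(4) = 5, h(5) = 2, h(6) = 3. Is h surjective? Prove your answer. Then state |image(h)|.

5

No element maps to 1, so h is not surjective.
The image of h is {2, 3, 4, 5, 7}, which has 5 elements.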